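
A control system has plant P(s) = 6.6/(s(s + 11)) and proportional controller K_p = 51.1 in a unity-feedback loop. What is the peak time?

The closed-loop denominator s² + 11s + 337.3 gives ω_n = √337.3 = 18.36 and ζ = 11/(2ω_n) = 0.2995.
Damped frequency ω_d = ω_n√(1−ζ²) = 17.52 rad/s, so peak time T_p = π/ω_d = 0.179 s.

T_p = 0.179 s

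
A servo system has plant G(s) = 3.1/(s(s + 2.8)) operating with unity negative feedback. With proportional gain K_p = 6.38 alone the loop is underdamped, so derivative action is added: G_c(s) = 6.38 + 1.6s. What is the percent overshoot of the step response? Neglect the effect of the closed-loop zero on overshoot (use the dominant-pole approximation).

Forward path: (6.38 + 1.6s)·3.1/(s(s+2.8)). The closed-loop characteristic equation is s² + (2.8 + 3.1·1.6)s + 3.1·6.38 = 0.
That is s² + 7.76s + 19.78 = 0, so ω_n = 4.447 rad/s and ζ = 7.76/(2·4.447) = 0.8724.
%OS = 100·exp(−πζ/√(1−ζ²)) = 0.367%.

0.367%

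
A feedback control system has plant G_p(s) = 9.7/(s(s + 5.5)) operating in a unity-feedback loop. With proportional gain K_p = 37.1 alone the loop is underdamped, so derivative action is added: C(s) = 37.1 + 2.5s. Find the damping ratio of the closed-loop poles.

ζ = 0.784

Forward path: (37.1 + 2.5s)·9.7/(s(s+5.5)). The closed-loop characteristic equation is s² + (5.5 + 9.7·2.5)s + 9.7·37.1 = 0.
That is s² + 29.75s + 359.9 = 0, so ω_n = 18.97 rad/s and ζ = 29.75/(2·18.97) = 0.7841.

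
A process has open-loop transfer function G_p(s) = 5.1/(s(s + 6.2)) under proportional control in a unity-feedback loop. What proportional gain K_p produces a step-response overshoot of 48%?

From %OS = 100·exp(−πζ/√(1−ζ²)) = 48%, ζ = −ln(0.48)/√(π²+ln²(0.48)) = 0.2275.
Characteristic equation s² + 6.2s + 5.1K_p = 0 gives ζ = 6.2/(2√(5.1K_p)).
Setting ζ = 0.2275: √(5.1K_p) = 6.2/(2·0.2275) = 13.63, so K_p = 185.7/5.1 = 36.4.

K_p = 36.4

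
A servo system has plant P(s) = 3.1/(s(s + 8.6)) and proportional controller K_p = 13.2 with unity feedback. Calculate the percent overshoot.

5.77%

The closed-loop denominator s² + 8.6s + 40.92 gives ω_n = √40.92 = 6.397 and ζ = 8.6/(2ω_n) = 0.6722.
%OS = 100·exp(−πζ/√(1−ζ²)) = 100·exp(−π·0.6722/√0.5481) = 5.77%.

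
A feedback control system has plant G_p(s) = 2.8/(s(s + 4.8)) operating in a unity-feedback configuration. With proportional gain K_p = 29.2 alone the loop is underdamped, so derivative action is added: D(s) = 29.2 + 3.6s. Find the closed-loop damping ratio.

ζ = 0.823

Forward path: (29.2 + 3.6s)·2.8/(s(s+4.8)). The closed-loop characteristic equation is s² + (4.8 + 2.8·3.6)s + 2.8·29.2 = 0.
That is s² + 14.88s + 81.76 = 0, so ω_n = 9.042 rad/s and ζ = 14.88/(2·9.042) = 0.8228.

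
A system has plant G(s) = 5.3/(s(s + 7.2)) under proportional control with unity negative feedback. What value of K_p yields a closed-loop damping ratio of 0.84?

Closed-loop characteristic equation: s² + 7.2s + K_p·5.3 = 0.
So ω_n = √(5.3K_p) and 2ζω_n = 7.2, giving ζ = 7.2/(2√(5.3K_p)).
Setting ζ = 0.84: √(5.3K_p) = 7.2/(2·0.84) = 4.286, so K_p = 18.37/5.3 = 3.47.

K_p = 3.47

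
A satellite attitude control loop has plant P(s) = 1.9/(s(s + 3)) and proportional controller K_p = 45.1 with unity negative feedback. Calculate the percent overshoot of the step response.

From 1 + K_pP(s) = 0: s² + 3s + 85.69 = 0 ⇒ ω_n = 9.257, ζ = 0.162.
%OS = 100·exp(−πζ/√(1−ζ²)) = 100·exp(−π·0.162/√0.9737) = 59.7%.

59.7%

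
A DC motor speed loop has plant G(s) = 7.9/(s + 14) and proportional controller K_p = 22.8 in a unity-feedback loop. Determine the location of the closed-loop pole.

s = -194.1

Closed-loop transfer function: T(s) = K_p·G(s)/(1 + K_p·G(s)) = 180.1/(s + 14 + 180.1) = 180.1/(s + 194.1).
The closed-loop pole is at s = −194.1.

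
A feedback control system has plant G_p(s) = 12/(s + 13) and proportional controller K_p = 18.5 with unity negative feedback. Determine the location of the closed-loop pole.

Closed-loop transfer function: T(s) = K_p·G_p(s)/(1 + K_p·G_p(s)) = 222/(s + 13 + 222) = 222/(s + 235).
The closed-loop pole is at s = −235.

s = -235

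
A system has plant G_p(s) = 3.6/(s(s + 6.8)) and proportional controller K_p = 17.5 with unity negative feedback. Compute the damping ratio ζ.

ζ = 0.428

1 + K_p·G_p(s) = 0 gives s² + 6.8s + 63 = 0.
Matching s² + 2ζω_n s + ω_n²: ω_n = √63 = 7.937 rad/s and 2ζω_n = 6.8, so ζ = 6.8/(2·7.937) = 0.428.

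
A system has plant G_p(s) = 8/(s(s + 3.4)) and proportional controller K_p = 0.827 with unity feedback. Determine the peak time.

T_p = 1.63 s

Closed-loop characteristic equation: s² + 3.4s + 6.616 = 0, so ω_n = 2.572 rad/s and ζ = 3.4/(2·2.572) = 0.6609.
Damped frequency ω_d = ω_n√(1−ζ²) = 1.93 rad/s, so peak time T_p = π/ω_d = 1.63 s.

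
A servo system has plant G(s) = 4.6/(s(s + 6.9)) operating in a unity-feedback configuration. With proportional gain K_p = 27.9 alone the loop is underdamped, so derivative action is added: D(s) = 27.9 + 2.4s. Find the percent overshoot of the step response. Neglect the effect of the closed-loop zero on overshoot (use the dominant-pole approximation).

1.7%

Forward path: (27.9 + 2.4s)·4.6/(s(s+6.9)). The closed-loop characteristic equation is s² + (6.9 + 4.6·2.4)s + 4.6·27.9 = 0.
That is s² + 17.94s + 128.3 = 0, so ω_n = 11.33 rad/s and ζ = 17.94/(2·11.33) = 0.7918.
%OS = 100·exp(−πζ/√(1−ζ²)) = 1.7%.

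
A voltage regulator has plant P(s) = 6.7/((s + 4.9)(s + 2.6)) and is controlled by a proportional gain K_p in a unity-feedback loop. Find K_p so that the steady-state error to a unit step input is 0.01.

Steady-state error for a unit step on this type-0 loop is 1/(1 + K_p·P(0)).
P(0) = 0.5259. Require 1/(1 + K_p·0.5259) = 0.01, so 1 + 0.5259·K_p = 100.
K_p = (100 − 1)/0.5259 = 188.

K_p = 188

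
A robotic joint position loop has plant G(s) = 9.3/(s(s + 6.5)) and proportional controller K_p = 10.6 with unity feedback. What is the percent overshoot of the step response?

33.7%

The closed-loop denominator s² + 6.5s + 98.58 gives ω_n = √98.58 = 9.929 and ζ = 6.5/(2ω_n) = 0.3273.
%OS = 100·exp(−πζ/√(1−ζ²)) = 100·exp(−π·0.3273/√0.8929) = 33.7%.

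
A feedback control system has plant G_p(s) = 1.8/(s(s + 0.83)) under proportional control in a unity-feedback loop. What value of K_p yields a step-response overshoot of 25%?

From %OS = 100·exp(−πζ/√(1−ζ²)) = 25%, ζ = −ln(0.25)/√(π²+ln²(0.25)) = 0.4037.
Characteristic equation s² + 0.83s + 1.8K_p = 0 gives ζ = 0.83/(2√(1.8K_p)).
Setting ζ = 0.4037: √(1.8K_p) = 0.83/(2·0.4037) = 1.028, so K_p = 1.057/1.8 = 0.587.

K_p = 0.587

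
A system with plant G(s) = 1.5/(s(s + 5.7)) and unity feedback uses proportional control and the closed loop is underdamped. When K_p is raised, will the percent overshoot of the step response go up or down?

Characteristic equation s² + 5.7s + K_p·1.5 = 0: raising K_p raises ω_n while 2ζω_n = 5.7 is fixed, so ζ falls and overshoot grows.

increase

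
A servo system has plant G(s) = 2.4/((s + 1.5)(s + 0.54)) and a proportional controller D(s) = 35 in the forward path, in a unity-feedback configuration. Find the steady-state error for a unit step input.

0.00955

The loop is type 0. Static position error constant K_pos = D(0)·G(0) = 35·2.963 = 103.7.
Steady-state error to a unit step: e_ss = 1/(1+K_pos) = 1/104.7 = 0.00955.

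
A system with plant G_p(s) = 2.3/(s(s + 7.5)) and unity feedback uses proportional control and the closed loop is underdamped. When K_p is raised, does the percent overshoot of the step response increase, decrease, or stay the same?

ζ = 7.5/(2√(2.3K_p)) decreases as K_p grows; lower damping means more overshoot.

increase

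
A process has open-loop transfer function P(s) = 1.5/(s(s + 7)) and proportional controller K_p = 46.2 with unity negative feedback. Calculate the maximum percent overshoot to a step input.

The closed-loop denominator s² + 7s + 69.3 gives ω_n = √69.3 = 8.325 and ζ = 7/(2ω_n) = 0.4204.
%OS = 100·exp(−πζ/√(1−ζ²)) = 100·exp(−π·0.4204/√0.8232) = 23.3%.

23.3%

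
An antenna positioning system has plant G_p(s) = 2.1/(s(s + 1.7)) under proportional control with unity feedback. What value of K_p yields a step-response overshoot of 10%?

From %OS = 100·exp(−πζ/√(1−ζ²)) = 10%, ζ = −ln(0.1)/√(π²+ln²(0.1)) = 0.5912.
Characteristic equation s² + 1.7s + 2.1K_p = 0 gives ζ = 1.7/(2√(2.1K_p)).
Setting ζ = 0.5912: √(2.1K_p) = 1.7/(2·0.5912) = 1.438, so K_p = 2.067/2.1 = 0.985.

K_p = 0.985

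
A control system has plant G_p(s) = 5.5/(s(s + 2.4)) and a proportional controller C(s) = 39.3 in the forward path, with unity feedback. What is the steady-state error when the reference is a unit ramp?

0.0111

The loop has one pole at the origin (type 1). Velocity error constant K_v = lim_{s→0} s·C(s)G_p(s) = 39.3·5.5/2.4 = 90.06.
Steady-state error to a unit ramp: e_ss = 1/K_v = 0.0111.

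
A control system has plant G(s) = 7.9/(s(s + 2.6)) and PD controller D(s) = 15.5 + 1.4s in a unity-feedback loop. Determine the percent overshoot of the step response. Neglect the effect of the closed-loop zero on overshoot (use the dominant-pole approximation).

Forward path: (15.5 + 1.4s)·7.9/(s(s+2.6)). The closed-loop characteristic equation is s² + (2.6 + 7.9·1.4)s + 7.9·15.5 = 0.
That is s² + 13.66s + 122.5 = 0, so ω_n = 11.07 rad/s and ζ = 13.66/(2·11.07) = 0.6172.
%OS = 100·exp(−πζ/√(1−ζ²)) = 8.5%.

8.5%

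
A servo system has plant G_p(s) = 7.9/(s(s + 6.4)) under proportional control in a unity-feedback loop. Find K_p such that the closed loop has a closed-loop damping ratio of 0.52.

Closed-loop characteristic equation: s² + 6.4s + K_p·7.9 = 0.
So ω_n = √(7.9K_p) and 2ζω_n = 6.4, giving ζ = 6.4/(2√(7.9K_p)).
Setting ζ = 0.52: √(7.9K_p) = 6.4/(2·0.52) = 6.154, so K_p = 37.87/7.9 = 4.79.

K_p = 4.79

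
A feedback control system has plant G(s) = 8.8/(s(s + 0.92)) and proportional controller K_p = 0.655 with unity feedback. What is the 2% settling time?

Closed-loop characteristic equation: s² + 0.92s + 5.764 = 0, so ω_n = 2.401 rad/s and ζ = 0.92/(2·2.401) = 0.1916.
2% settling time T_s ≈ 4/(ζω_n) = 4/0.46 = 8.7 s.

T_s ≈ 8.7 s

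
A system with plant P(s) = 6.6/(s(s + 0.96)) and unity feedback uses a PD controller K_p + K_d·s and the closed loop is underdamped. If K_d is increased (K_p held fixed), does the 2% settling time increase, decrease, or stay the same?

decrease

Characteristic equation s² + (0.96 + 6.6K_d)s + 6.6K_p = 0: raising K_d increases ζω_n = (0.96+6.6K_d)/2 while the loop stays underdamped, so T_s ≈ 4/(ζω_n) decreases.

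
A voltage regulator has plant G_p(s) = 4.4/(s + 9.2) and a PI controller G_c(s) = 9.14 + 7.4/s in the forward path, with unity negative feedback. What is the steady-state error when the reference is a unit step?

The open loop G_c(s)G_p(s) has a pole at the origin (type 1), so the static position error constant is infinite and e_ss = 1/(1+∞) = 0.

0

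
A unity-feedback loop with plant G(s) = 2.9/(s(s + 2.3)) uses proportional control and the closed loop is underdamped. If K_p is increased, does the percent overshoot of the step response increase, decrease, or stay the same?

ζ = 2.3/(2√(2.9K_p)) decreases as K_p grows; lower damping means more overshoot.

increase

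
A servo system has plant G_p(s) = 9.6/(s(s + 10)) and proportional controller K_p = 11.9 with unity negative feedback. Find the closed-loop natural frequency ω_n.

ω_n = 10.7 rad/s

1 + K_p·G_p(s) = 0 gives s² + 10s + 114.2 = 0.
So ω_n² = 114.2 ⇒ ω_n = 10.69 rad/s, and ζ = 10/(2ω_n) = 0.468.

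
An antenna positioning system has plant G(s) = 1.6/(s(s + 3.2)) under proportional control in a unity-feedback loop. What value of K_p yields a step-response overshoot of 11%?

From %OS = 100·exp(−πζ/√(1−ζ²)) = 11%, ζ = −ln(0.11)/√(π²+ln²(0.11)) = 0.5749.
Characteristic equation s² + 3.2s + 1.6K_p = 0 gives ζ = 3.2/(2√(1.6K_p)).
Setting ζ = 0.5749: √(1.6K_p) = 3.2/(2·0.5749) = 2.783, so K_p = 7.746/1.6 = 4.84.

K_p = 4.84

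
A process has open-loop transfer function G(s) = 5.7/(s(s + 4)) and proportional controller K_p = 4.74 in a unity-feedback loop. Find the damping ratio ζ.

1 + K_p·G(s) = 0 gives s² + 4s + 27.02 = 0.
So ω_n² = 27.02 ⇒ ω_n = 5.198 rad/s, and ζ = 4/(2ω_n) = 0.385.

ζ = 0.385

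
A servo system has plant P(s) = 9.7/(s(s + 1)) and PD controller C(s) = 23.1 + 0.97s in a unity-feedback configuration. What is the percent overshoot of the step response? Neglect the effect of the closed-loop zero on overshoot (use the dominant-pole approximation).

31.2%

Forward path: (23.1 + 0.97s)·9.7/(s(s+1)). The closed-loop characteristic equation is s² + (1 + 9.7·0.97)s + 9.7·23.1 = 0.
That is s² + 10.41s + 224.1 = 0, so ω_n = 14.97 rad/s and ζ = 10.41/(2·14.97) = 0.3477.
%OS = 100·exp(−πζ/√(1−ζ²)) = 31.2%.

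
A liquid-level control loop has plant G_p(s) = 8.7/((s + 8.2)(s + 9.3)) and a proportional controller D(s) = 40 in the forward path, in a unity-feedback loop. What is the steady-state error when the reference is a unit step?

The loop is type 0. Static position error constant K_pos = D(0)·G_p(0) = 40·0.1141 = 4.563.
Steady-state error to a unit step: e_ss = 1/(1+K_pos) = 1/5.563 = 0.18.

0.18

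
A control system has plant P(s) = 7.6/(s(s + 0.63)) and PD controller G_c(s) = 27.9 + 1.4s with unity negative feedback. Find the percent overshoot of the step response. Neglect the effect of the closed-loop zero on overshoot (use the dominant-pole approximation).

Forward path: (27.9 + 1.4s)·7.6/(s(s+0.63)). The closed-loop characteristic equation is s² + (0.63 + 7.6·1.4)s + 7.6·27.9 = 0.
That is s² + 11.27s + 212 = 0, so ω_n = 14.56 rad/s and ζ = 11.27/(2·14.56) = 0.387.
%OS = 100·exp(−πζ/√(1−ζ²)) = 26.8%.

26.8%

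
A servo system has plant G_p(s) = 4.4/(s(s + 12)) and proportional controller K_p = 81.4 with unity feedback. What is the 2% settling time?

T_s ≈ 0.667 s

The closed-loop denominator s² + 12s + 358.2 gives ω_n = √358.2 = 18.93 and ζ = 12/(2ω_n) = 0.317.
2% settling time T_s ≈ 4/(ζω_n) = 4/6 = 0.667 s.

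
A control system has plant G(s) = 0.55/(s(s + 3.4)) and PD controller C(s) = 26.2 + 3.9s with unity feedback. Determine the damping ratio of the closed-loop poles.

ζ = 0.73

Forward path: (26.2 + 3.9s)·0.55/(s(s+3.4)). The closed-loop characteristic equation is s² + (3.4 + 0.55·3.9)s + 0.55·26.2 = 0.
That is s² + 5.545s + 14.41 = 0, so ω_n = 3.796 rad/s and ζ = 5.545/(2·3.796) = 0.7304.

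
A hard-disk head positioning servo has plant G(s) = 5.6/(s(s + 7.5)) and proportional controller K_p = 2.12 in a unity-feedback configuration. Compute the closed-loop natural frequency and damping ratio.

ω_n = 3.45 rad/s, ζ = 1.09

The closed-loop denominator is s(s+7.5) + 2.12·5.6 = s² + 7.5s + 11.87.
So ω_n² = 11.87 ⇒ ω_n = 3.446 rad/s, and ζ = 7.5/(2ω_n) = 1.09.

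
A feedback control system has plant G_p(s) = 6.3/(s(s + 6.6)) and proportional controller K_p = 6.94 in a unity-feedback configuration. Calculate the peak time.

T_p = 0.548 s

From 1 + K_pG_p(s) = 0: s² + 6.6s + 43.72 = 0 ⇒ ω_n = 6.612, ζ = 0.4991.
Damped frequency ω_d = ω_n√(1−ζ²) = 5.73 rad/s, so peak time T_p = π/ω_d = 0.548 s.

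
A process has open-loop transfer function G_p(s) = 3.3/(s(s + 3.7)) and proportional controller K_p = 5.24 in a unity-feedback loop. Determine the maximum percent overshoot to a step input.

From 1 + K_pG_p(s) = 0: s² + 3.7s + 17.29 = 0 ⇒ ω_n = 4.158, ζ = 0.4449.
%OS = 100·exp(−πζ/√(1−ζ²)) = 100·exp(−π·0.4449/√0.8021) = 21%.

21%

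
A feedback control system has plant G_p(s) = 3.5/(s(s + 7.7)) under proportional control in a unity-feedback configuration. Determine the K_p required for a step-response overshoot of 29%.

From %OS = 100·exp(−πζ/√(1−ζ²)) = 29%, ζ = −ln(0.29)/√(π²+ln²(0.29)) = 0.3666.
Characteristic equation s² + 7.7s + 3.5K_p = 0 gives ζ = 7.7/(2√(3.5K_p)).
Setting ζ = 0.3666: √(3.5K_p) = 7.7/(2·0.3666) = 10.5, so K_p = 110.3/3.5 = 31.5.

K_p = 31.5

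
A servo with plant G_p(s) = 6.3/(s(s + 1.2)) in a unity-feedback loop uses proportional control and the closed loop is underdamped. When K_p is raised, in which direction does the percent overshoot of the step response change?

Characteristic equation s² + 1.2s + K_p·6.3 = 0: raising K_p raises ω_n while 2ζω_n = 1.2 is fixed, so ζ falls and overshoot grows.

increase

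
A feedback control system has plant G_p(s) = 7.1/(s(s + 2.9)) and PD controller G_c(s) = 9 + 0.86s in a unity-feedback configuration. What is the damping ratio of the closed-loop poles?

ζ = 0.563

Forward path: (9 + 0.86s)·7.1/(s(s+2.9)). The closed-loop characteristic equation is s² + (2.9 + 7.1·0.86)s + 7.1·9 = 0.
That is s² + 9.006s + 63.9 = 0, so ω_n = 7.994 rad/s and ζ = 9.006/(2·7.994) = 0.5633.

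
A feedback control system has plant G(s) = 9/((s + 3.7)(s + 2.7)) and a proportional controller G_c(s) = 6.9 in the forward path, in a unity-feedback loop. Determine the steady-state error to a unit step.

0.139

The loop is type 0. Static position error constant K_pos = G_c(0)·G(0) = 6.9·0.9009 = 6.216.
Steady-state error to a unit step: e_ss = 1/(1+K_pos) = 1/7.216 = 0.139.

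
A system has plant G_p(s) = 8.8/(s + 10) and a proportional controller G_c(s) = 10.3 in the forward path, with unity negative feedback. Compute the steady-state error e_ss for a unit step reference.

The loop is type 0. Static position error constant K_pos = G_c(0)·G_p(0) = 10.3·0.88 = 9.064.
Steady-state error to a unit step: e_ss = 1/(1+K_pos) = 1/10.06 = 0.0994.

0.0994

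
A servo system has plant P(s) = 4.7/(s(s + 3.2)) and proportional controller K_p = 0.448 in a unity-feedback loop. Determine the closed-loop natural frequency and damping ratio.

ω_n = 1.45 rad/s, ζ = 1.1

The closed-loop denominator is s(s+3.2) + 0.448·4.7 = s² + 3.2s + 2.106.
So ω_n² = 2.106 ⇒ ω_n = 1.451 rad/s, and ζ = 3.2/(2ω_n) = 1.1.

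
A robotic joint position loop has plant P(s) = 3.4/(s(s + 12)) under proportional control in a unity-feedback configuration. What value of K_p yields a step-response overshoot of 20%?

From %OS = 100·exp(−πζ/√(1−ζ²)) = 20%, ζ = −ln(0.2)/√(π²+ln²(0.2)) = 0.4559.
Characteristic equation s² + 12s + 3.4K_p = 0 gives ζ = 12/(2√(3.4K_p)).
Setting ζ = 0.4559: √(3.4K_p) = 12/(2·0.4559) = 13.16, so K_p = 173.2/3.4 = 50.9.

K_p = 50.9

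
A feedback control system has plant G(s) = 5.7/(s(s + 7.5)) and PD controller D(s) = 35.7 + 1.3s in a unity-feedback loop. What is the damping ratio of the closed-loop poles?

Forward path: (35.7 + 1.3s)·5.7/(s(s+7.5)). The closed-loop characteristic equation is s² + (7.5 + 5.7·1.3)s + 5.7·35.7 = 0.
That is s² + 14.91s + 203.5 = 0, so ω_n = 14.26 rad/s and ζ = 14.91/(2·14.26) = 0.5226.

ζ = 0.523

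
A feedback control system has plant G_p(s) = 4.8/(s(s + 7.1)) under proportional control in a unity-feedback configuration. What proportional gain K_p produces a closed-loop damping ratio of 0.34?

K_p = 22.7

Closed-loop characteristic equation: s² + 7.1s + K_p·4.8 = 0.
So ω_n = √(4.8K_p) and 2ζω_n = 7.1, giving ζ = 7.1/(2√(4.8K_p)).
Setting ζ = 0.34: √(4.8K_p) = 7.1/(2·0.34) = 10.44, so K_p = 109/4.8 = 22.7.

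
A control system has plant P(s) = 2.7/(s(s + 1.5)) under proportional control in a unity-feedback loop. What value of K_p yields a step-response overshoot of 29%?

K_p = 1.55

From %OS = 100·exp(−πζ/√(1−ζ²)) = 29%, ζ = −ln(0.29)/√(π²+ln²(0.29)) = 0.3666.
Characteristic equation s² + 1.5s + 2.7K_p = 0 gives ζ = 1.5/(2√(2.7K_p)).
Setting ζ = 0.3666: √(2.7K_p) = 1.5/(2·0.3666) = 2.046, so K_p = 4.186/2.7 = 1.55.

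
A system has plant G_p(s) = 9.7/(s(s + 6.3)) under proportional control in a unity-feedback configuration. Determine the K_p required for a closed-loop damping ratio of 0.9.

Closed-loop characteristic equation: s² + 6.3s + K_p·9.7 = 0.
So ω_n = √(9.7K_p) and 2ζω_n = 6.3, giving ζ = 6.3/(2√(9.7K_p)).
Setting ζ = 0.9: √(9.7K_p) = 6.3/(2·0.9) = 3.5, so K_p = 12.25/9.7 = 1.26.

K_p = 1.26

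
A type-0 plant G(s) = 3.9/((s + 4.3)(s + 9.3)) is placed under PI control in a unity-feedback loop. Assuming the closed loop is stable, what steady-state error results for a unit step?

0

The PI controller's integrator makes the forward path type 1, so e_ss to a step is zero.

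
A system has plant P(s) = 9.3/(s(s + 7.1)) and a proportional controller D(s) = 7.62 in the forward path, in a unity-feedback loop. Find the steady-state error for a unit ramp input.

The loop has one pole at the origin (type 1). Velocity error constant K_v = lim_{s→0} s·D(s)P(s) = 7.62·9.3/7.1 = 9.981.
Steady-state error to a unit ramp: e_ss = 1/K_v = 0.1.

0.1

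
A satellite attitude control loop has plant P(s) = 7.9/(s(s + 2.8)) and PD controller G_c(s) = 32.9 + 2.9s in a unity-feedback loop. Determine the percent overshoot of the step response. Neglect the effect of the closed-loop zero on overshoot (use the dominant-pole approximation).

Forward path: (32.9 + 2.9s)·7.9/(s(s+2.8)). The closed-loop characteristic equation is s² + (2.8 + 7.9·2.9)s + 7.9·32.9 = 0.
That is s² + 25.71s + 259.9 = 0, so ω_n = 16.12 rad/s and ζ = 25.71/(2·16.12) = 0.7974.
%OS = 100·exp(−πζ/√(1−ζ²)) = 1.58%.

1.58%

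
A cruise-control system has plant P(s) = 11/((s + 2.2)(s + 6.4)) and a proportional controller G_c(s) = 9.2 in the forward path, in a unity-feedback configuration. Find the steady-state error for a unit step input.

0.122

The loop is type 0. Static position error constant K_pos = G_c(0)·P(0) = 9.2·0.7812 = 7.187.
Steady-state error to a unit step: e_ss = 1/(1+K_pos) = 1/8.187 = 0.122.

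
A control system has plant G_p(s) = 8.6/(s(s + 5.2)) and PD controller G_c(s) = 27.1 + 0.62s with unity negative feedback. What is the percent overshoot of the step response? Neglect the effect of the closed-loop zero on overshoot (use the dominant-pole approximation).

Forward path: (27.1 + 0.62s)·8.6/(s(s+5.2)). The closed-loop characteristic equation is s² + (5.2 + 8.6·0.62)s + 8.6·27.1 = 0.
That is s² + 10.53s + 233.1 = 0, so ω_n = 15.27 rad/s and ζ = 10.53/(2·15.27) = 0.3449.
%OS = 100·exp(−πζ/√(1−ζ²)) = 31.5%.

31.5%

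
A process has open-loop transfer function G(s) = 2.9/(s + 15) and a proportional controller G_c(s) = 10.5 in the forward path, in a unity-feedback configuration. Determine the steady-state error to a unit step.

0.33

The loop is type 0. Static position error constant K_pos = G_c(0)·G(0) = 10.5·0.1933 = 2.03.
Steady-state error to a unit step: e_ss = 1/(1+K_pos) = 1/3.03 = 0.33.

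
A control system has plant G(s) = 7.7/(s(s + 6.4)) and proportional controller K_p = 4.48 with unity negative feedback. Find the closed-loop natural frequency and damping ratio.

1 + K_p·G(s) = 0 gives s² + 6.4s + 34.5 = 0.
Matching s² + 2ζω_n s + ω_n²: ω_n = √34.5 = 5.873 rad/s and 2ζω_n = 6.4, so ζ = 6.4/(2·5.873) = 0.545.

ω_n = 5.87 rad/s, ζ = 0.545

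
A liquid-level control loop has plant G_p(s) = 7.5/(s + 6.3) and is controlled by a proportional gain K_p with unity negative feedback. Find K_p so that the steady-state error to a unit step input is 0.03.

For a type-0 loop with proportional control, e_ss = 1/(1 + K_p·G_p(0)).
G_p(0) = 1.19. Require 1/(1 + K_p·1.19) = 0.03, so 1 + 1.19·K_p = 33.33.
K_p = (33.33 − 1)/1.19 = 27.2.

K_p = 27.2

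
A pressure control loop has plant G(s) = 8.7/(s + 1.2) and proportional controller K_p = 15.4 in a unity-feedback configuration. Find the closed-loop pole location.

Closed-loop transfer function: T(s) = K_p·G(s)/(1 + K_p·G(s)) = 134/(s + 1.2 + 134) = 134/(s + 135.2).
The closed-loop pole is at s = −135.2.

s = -135.2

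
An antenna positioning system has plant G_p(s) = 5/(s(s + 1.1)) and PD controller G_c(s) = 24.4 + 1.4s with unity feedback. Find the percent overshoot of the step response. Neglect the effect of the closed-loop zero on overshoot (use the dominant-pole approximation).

Forward path: (24.4 + 1.4s)·5/(s(s+1.1)). The closed-loop characteristic equation is s² + (1.1 + 5·1.4)s + 5·24.4 = 0.
That is s² + 8.1s + 122 = 0, so ω_n = 11.05 rad/s and ζ = 8.1/(2·11.05) = 0.3667.
%OS = 100·exp(−πζ/√(1−ζ²)) = 29%.

29%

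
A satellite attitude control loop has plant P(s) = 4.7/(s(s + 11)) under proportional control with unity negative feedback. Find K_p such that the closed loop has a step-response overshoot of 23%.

K_p = 35.8

From %OS = 100·exp(−πζ/√(1−ζ²)) = 23%, ζ = −ln(0.23)/√(π²+ln²(0.23)) = 0.4237.
Characteristic equation s² + 11s + 4.7K_p = 0 gives ζ = 11/(2√(4.7K_p)).
Setting ζ = 0.4237: √(4.7K_p) = 11/(2·0.4237) = 12.98, so K_p = 168.5/4.7 = 35.8.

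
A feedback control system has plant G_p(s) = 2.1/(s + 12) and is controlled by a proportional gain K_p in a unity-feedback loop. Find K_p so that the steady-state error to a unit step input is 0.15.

The loop is type 0, so e_ss(step) = 1/(1 + K_pos) with K_pos = K_p·G_p(0).
G_p(0) = 0.175. Require 1/(1 + K_p·0.175) = 0.15, so 1 + 0.175·K_p = 6.667.
K_p = (6.667 − 1)/0.175 = 32.4.

K_p = 32.4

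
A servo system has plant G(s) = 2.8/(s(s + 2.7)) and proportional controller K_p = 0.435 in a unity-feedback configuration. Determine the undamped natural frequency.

With unity feedback the closed-loop characteristic equation is s² + 2.7s + 0.435·2.8 = s² + 2.7s + 1.218 = 0.
Matching s² + 2ζω_n s + ω_n²: ω_n = √1.218 = 1.104 rad/s and 2ζω_n = 2.7, so ζ = 2.7/(2·1.104) = 1.22.

ω_n = 1.1 rad/s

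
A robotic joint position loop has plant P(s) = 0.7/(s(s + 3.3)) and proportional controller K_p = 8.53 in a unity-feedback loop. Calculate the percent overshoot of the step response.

5.64%

Closed-loop characteristic equation: s² + 3.3s + 5.971 = 0, so ω_n = 2.444 rad/s and ζ = 3.3/(2·2.444) = 0.6752.
%OS = 100·exp(−πζ/√(1−ζ²)) = 100·exp(−π·0.6752/√0.544) = 5.64%.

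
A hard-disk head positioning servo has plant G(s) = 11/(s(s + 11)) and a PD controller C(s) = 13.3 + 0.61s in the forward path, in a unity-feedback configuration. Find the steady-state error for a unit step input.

0

The open loop C(s)G(s) has a pole at the origin (type 1), so the static position error constant is infinite and e_ss = 1/(1+∞) = 0.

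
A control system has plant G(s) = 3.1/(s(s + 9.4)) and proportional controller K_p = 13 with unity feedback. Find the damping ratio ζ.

With unity feedback the closed-loop characteristic equation is s² + 9.4s + 13·3.1 = s² + 9.4s + 40.3 = 0.
So ω_n² = 40.3 ⇒ ω_n = 6.348 rad/s, and ζ = 9.4/(2ω_n) = 0.74.

ζ = 0.74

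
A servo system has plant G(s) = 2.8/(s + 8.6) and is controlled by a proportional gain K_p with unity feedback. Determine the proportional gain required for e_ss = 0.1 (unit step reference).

K_p = 27.6

For a type-0 loop with proportional control, e_ss = 1/(1 + K_p·G(0)).
G(0) = 0.3256. Require 1/(1 + K_p·0.3256) = 0.1, so 1 + 0.3256·K_p = 10.
K_p = (10 − 1)/0.3256 = 27.6.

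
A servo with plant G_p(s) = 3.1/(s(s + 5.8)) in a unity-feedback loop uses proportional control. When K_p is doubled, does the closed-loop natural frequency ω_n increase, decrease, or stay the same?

ω_n = √(3.1·K_p), which grows with K_p.

increase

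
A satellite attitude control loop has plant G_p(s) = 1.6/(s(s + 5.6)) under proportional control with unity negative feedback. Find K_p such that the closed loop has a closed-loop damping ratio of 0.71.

K_p = 9.72

Closed-loop characteristic equation: s² + 5.6s + K_p·1.6 = 0.
So ω_n = √(1.6K_p) and 2ζω_n = 5.6, giving ζ = 5.6/(2√(1.6K_p)).
Setting ζ = 0.71: √(1.6K_p) = 5.6/(2·0.71) = 3.944, so K_p = 15.55/1.6 = 9.72.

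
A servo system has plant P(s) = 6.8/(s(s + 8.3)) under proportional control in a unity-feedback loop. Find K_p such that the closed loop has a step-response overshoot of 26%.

K_p = 16.3

From %OS = 100·exp(−πζ/√(1−ζ²)) = 26%, ζ = −ln(0.26)/√(π²+ln²(0.26)) = 0.3941.
Characteristic equation s² + 8.3s + 6.8K_p = 0 gives ζ = 8.3/(2√(6.8K_p)).
Setting ζ = 0.3941: √(6.8K_p) = 8.3/(2·0.3941) = 10.53, so K_p = 110.9/6.8 = 16.3.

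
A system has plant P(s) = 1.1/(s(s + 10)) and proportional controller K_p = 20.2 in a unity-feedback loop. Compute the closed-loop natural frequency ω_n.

ω_n = 4.71 rad/s

1 + K_p·P(s) = 0 gives s² + 10s + 22.22 = 0.
Matching s² + 2ζω_n s + ω_n²: ω_n = √22.22 = 4.714 rad/s and 2ζω_n = 10, so ζ = 10/(2·4.714) = 1.06.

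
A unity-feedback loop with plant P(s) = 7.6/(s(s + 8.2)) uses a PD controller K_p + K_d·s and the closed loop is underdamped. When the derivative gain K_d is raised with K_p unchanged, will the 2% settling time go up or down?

Characteristic equation s² + (8.2 + 7.6K_d)s + 7.6K_p = 0: raising K_d increases ζω_n = (8.2+7.6K_d)/2 while the loop stays underdamped, so T_s ≈ 4/(ζω_n) decreases.

decrease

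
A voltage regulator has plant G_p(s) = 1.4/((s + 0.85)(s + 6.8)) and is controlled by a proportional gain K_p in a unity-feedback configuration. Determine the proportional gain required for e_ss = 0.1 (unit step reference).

For a type-0 loop with proportional control, e_ss = 1/(1 + K_p·G_p(0)).
G_p(0) = 0.2422. Require 1/(1 + K_p·0.2422) = 0.1, so 1 + 0.2422·K_p = 10.
K_p = (10 − 1)/0.2422 = 37.2.

K_p = 37.2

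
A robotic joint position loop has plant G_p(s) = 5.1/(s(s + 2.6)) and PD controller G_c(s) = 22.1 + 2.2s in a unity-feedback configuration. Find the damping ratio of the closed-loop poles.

Forward path: (22.1 + 2.2s)·5.1/(s(s+2.6)). The closed-loop characteristic equation is s² + (2.6 + 5.1·2.2)s + 5.1·22.1 = 0.
That is s² + 13.82s + 112.7 = 0, so ω_n = 10.62 rad/s and ζ = 13.82/(2·10.62) = 0.6509.

ζ = 0.651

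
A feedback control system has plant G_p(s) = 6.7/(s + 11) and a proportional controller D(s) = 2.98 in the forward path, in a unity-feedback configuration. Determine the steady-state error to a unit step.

The loop is type 0. Static position error constant K_pos = D(0)·G_p(0) = 2.98·0.6091 = 1.815.
Steady-state error to a unit step: e_ss = 1/(1+K_pos) = 1/2.815 = 0.355.

0.355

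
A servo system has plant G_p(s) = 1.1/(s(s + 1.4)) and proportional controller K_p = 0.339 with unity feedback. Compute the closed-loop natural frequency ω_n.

The closed-loop denominator is s(s+1.4) + 0.339·1.1 = s² + 1.4s + 0.3729.
Matching s² + 2ζω_n s + ω_n²: ω_n = √0.3729 = 0.6107 rad/s and 2ζω_n = 1.4, so ζ = 1.4/(2·0.6107) = 1.15.

ω_n = 0.611 rad/s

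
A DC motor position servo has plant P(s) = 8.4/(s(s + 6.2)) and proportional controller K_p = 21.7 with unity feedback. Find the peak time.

T_p = 0.239 s

Closed-loop characteristic equation: s² + 6.2s + 182.3 = 0, so ω_n = 13.5 rad/s and ζ = 6.2/(2·13.5) = 0.2296.
Damped frequency ω_d = ω_n√(1−ζ²) = 13.14 rad/s, so peak time T_p = π/ω_d = 0.239 s.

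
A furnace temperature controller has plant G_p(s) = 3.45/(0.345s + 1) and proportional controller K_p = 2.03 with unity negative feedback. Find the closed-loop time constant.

τ = 0.0431 s

Closed loop: T(s) = K_p·G_p/(1+K_p·G_p) = 7.003/(0.345s + 1 + 7.003), with pole at s = −(1 + 7.003)/0.345 = −23.2.
Closed-loop time constant τ = 1/23.2 = 0.0431 s.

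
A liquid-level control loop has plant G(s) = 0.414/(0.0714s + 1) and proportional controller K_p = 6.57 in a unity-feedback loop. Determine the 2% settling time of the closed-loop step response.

Closed loop: T(s) = K_p·G/(1+K_p·G) = 2.72/(0.0714s + 1 + 2.72), with pole at s = −(1 + 2.72)/0.0714 = −52.1.
τ = 1/52.1 = 0.01919 s, so 2% settling time ≈ 4τ = 0.0768 s.

T_s ≈ 0.0768 s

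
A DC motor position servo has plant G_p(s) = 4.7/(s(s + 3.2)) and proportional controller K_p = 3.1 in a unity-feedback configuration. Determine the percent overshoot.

From 1 + K_pG_p(s) = 0: s² + 3.2s + 14.57 = 0 ⇒ ω_n = 3.817, ζ = 0.4192.
%OS = 100·exp(−πζ/√(1−ζ²)) = 100·exp(−π·0.4192/√0.8243) = 23.4%.

23.4%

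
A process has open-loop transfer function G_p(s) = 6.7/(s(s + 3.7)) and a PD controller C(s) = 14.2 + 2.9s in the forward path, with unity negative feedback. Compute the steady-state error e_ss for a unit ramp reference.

0.0389

The loop has one pole at the origin (type 1). Velocity error constant K_v = lim_{s→0} s·C(s)G_p(s) = 14.2·6.7/3.7 = 25.71.
Steady-state error to a unit ramp: e_ss = 1/K_v = 0.0389.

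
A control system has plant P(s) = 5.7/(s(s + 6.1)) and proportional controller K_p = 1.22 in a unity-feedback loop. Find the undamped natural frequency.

1 + K_p·P(s) = 0 gives s² + 6.1s + 6.954 = 0.
So ω_n² = 6.954 ⇒ ω_n = 2.637 rad/s, and ζ = 6.1/(2ω_n) = 1.16.

ω_n = 2.64 rad/s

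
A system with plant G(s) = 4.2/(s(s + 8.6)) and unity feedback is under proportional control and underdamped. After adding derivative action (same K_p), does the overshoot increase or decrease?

With PD the characteristic equation becomes s² + (a + K·K_d)s + K·K_p = 0; the damping term grows, ζ rises, overshoot falls.

decrease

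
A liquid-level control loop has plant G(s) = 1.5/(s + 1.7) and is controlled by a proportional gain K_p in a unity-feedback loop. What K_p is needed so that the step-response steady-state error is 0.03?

K_p = 36.6

Steady-state error for a unit step on this type-0 loop is 1/(1 + K_p·G(0)).
G(0) = 0.8824. Require 1/(1 + K_p·0.8824) = 0.03, so 1 + 0.8824·K_p = 33.33.
K_p = (33.33 − 1)/0.8824 = 36.6.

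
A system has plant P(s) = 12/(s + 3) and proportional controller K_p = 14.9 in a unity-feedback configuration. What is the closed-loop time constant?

Closed-loop transfer function: T(s) = K_p·P(s)/(1 + K_p·P(s)) = 178.8/(s + 3 + 178.8) = 178.8/(s + 181.8).
Time constant τ = 1/181.8 = 0.0055 s.

τ = 0.0055 s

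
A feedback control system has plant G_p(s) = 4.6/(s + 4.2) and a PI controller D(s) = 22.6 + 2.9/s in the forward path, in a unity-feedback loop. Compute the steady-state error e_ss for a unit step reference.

The open loop D(s)G_p(s) has a pole at the origin (type 1), so the static position error constant is infinite and e_ss = 1/(1+∞) = 0.

0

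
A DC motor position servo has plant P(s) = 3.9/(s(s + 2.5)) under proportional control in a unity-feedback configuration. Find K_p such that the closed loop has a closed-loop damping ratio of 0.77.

K_p = 0.676

Closed-loop characteristic equation: s² + 2.5s + K_p·3.9 = 0.
So ω_n = √(3.9K_p) and 2ζω_n = 2.5, giving ζ = 2.5/(2√(3.9K_p)).
Setting ζ = 0.77: √(3.9K_p) = 2.5/(2·0.77) = 1.623, so K_p = 2.635/3.9 = 0.676.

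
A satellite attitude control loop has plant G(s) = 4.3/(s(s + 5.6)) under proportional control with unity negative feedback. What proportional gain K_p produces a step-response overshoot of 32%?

K_p = 15.7

From %OS = 100·exp(−πζ/√(1−ζ²)) = 32%, ζ = −ln(0.32)/√(π²+ln²(0.32)) = 0.341.
Characteristic equation s² + 5.6s + 4.3K_p = 0 gives ζ = 5.6/(2√(4.3K_p)).
Setting ζ = 0.341: √(4.3K_p) = 5.6/(2·0.341) = 8.212, so K_p = 67.44/4.3 = 15.7.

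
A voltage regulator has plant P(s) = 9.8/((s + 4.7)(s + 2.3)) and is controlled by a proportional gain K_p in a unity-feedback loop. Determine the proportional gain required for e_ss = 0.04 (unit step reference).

K_p = 26.5

For a type-0 loop with proportional control, e_ss = 1/(1 + K_p·P(0)).
P(0) = 0.9066. Require 1/(1 + K_p·0.9066) = 0.04, so 1 + 0.9066·K_p = 25.
K_p = (25 − 1)/0.9066 = 26.5.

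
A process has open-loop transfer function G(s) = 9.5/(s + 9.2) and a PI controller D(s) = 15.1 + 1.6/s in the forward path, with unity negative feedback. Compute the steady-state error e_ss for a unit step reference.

The open loop D(s)G(s) has a pole at the origin (type 1), so the static position error constant is infinite and e_ss = 1/(1+∞) = 0.

0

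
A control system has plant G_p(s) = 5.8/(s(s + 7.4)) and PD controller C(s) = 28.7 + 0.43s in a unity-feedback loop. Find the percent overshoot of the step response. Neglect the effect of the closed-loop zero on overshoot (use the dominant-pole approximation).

Forward path: (28.7 + 0.43s)·5.8/(s(s+7.4)). The closed-loop characteristic equation is s² + (7.4 + 5.8·0.43)s + 5.8·28.7 = 0.
That is s² + 9.894s + 166.5 = 0, so ω_n = 12.9 rad/s and ζ = 9.894/(2·12.9) = 0.3834.
%OS = 100·exp(−πζ/√(1−ζ²)) = 27.1%.

27.1%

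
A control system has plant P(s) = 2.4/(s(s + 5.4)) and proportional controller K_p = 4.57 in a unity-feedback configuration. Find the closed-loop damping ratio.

ζ = 0.815

The closed-loop denominator is s(s+5.4) + 4.57·2.4 = s² + 5.4s + 10.97.
So ω_n² = 10.97 ⇒ ω_n = 3.312 rad/s, and ζ = 5.4/(2ω_n) = 0.815.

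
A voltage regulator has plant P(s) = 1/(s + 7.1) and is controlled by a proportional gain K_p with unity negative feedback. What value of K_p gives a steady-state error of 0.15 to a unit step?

Steady-state error for a unit step on this type-0 loop is 1/(1 + K_p·P(0)).
P(0) = 0.1408. Require 1/(1 + K_p·0.1408) = 0.15, so 1 + 0.1408·K_p = 6.667.
K_p = (6.667 − 1)/0.1408 = 40.2.

K_p = 40.2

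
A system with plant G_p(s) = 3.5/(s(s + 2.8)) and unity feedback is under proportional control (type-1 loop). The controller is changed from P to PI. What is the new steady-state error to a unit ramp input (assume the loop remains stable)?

0

The integrator raises the loop to type 2, so K_v → ∞ and e_ss to a ramp is zero.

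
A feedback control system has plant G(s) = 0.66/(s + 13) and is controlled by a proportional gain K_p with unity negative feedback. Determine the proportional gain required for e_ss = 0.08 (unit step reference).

K_p = 227

Steady-state error for a unit step on this type-0 loop is 1/(1 + K_p·G(0)).
G(0) = 0.05077. Require 1/(1 + K_p·0.05077) = 0.08, so 1 + 0.05077·K_p = 12.5.
K_p = (12.5 − 1)/0.05077 = 227.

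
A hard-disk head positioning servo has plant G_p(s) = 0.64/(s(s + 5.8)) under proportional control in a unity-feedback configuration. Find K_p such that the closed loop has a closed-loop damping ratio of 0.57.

Closed-loop characteristic equation: s² + 5.8s + K_p·0.64 = 0.
So ω_n = √(0.64K_p) and 2ζω_n = 5.8, giving ζ = 5.8/(2√(0.64K_p)).
Setting ζ = 0.57: √(0.64K_p) = 5.8/(2·0.57) = 5.088, so K_p = 25.88/0.64 = 40.4.

K_p = 40.4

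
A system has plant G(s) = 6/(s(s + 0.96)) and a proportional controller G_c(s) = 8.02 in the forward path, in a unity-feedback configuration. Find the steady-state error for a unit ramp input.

0.02

The loop has one pole at the origin (type 1). Velocity error constant K_v = lim_{s→0} s·G_c(s)G(s) = 8.02·6/0.96 = 50.12.
Steady-state error to a unit ramp: e_ss = 1/K_v = 0.02.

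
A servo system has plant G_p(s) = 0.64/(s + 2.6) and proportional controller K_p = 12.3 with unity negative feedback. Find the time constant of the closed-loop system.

τ = 0.0955 s

Closed-loop transfer function: T(s) = K_p·G_p(s)/(1 + K_p·G_p(s)) = 7.872/(s + 2.6 + 7.872) = 7.872/(s + 10.47).
Time constant τ = 1/10.47 = 0.0955 s.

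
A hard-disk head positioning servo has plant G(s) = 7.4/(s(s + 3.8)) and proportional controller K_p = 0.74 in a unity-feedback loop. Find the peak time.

The closed-loop denominator s² + 3.8s + 5.476 gives ω_n = √5.476 = 2.34 and ζ = 3.8/(2ω_n) = 0.8119.
Damped frequency ω_d = ω_n√(1−ζ²) = 1.366 rad/s, so peak time T_p = π/ω_d = 2.3 s.

T_p = 2.3 s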